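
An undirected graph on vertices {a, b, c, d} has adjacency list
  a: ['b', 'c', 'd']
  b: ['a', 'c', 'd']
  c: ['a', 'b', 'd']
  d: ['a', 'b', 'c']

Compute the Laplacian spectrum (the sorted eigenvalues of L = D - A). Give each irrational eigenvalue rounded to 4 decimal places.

[0, 4, 4, 4]

With the vertex order [a, b, c, d], the degrees are [3, 3, 3, 3], giving D = diag(3, 3, 3, 3) and L = D - A. Diagonalising L (or applying a numerical eigensolver to the 4x4 matrix) gives the spectrum above. The single zero eigenvalue shows the graph is connected. By the matrix-tree theorem the graph has (1/4) * product of the nonzero eigenvalues = 16 spanning trees.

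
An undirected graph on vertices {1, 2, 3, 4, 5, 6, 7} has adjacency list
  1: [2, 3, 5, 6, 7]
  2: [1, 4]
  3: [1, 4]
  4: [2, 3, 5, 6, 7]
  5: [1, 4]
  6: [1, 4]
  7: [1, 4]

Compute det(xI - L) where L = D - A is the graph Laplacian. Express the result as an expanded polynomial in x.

Each diagonal entry of L is the vertex degree and each off-diagonal entry is -1 where an edge is present, 0 otherwise; in the order [1, 2, 3, 4, 5, 6, 7] the diagonal is [5, 2, 2, 5, 2, 2, 2]. The eigenvalues of L are [0, 2, 2, 2, 2, 5, 7]; the characteristic polynomial is the product of (x - lambda_i), which multiplies out to x^7 - 20x^6 + 155x^5 - 600x^4 + 1240x^3 - 1312x^2 + 560x. Since p(0) = det(-L) = 0, x divides p(x). The largest eigenvalue, 7, is at most the vertex count 7.

x^7 - 20x^6 + 155x^5 - 600x^4 + 1240x^3 - 1312x^2 + 560x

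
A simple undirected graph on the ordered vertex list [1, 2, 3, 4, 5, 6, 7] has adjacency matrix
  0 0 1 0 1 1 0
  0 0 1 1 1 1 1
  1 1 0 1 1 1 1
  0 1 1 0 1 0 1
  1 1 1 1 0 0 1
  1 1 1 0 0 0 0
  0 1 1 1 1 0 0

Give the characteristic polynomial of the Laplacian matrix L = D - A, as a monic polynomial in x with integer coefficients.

x^7 - 30x^6 + 367x^5 - 2336x^4 + 8127x^3 - 14578x^2 + 10465x

Reading degrees in the order [1, 2, 3, 4, 5, 6, 7] gives [3, 5, 6, 4, 5, 3, 4]; set D = diag(3, 5, 6, 4, 5, 3, 4) and form L = D - A. L has integer entries, so p(x) = det(xI - L) has integer coefficients. Expanding the determinant yields x^7 - 30x^6 + 367x^5 - 2336x^4 + 8127x^3 - 14578x^2 + 10465x. The constant term is 0 because L is singular (the all-ones vector lies in its kernel). By the matrix-tree theorem the graph has (1/7) * product of the nonzero eigenvalues = 1495 spanning trees.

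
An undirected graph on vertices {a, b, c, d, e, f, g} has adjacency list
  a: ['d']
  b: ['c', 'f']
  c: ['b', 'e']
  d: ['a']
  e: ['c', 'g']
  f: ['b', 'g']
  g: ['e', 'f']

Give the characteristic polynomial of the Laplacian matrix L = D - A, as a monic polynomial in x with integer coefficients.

With the vertex order [a, b, c, d, e, f, g], the degrees are [1, 2, 2, 1, 2, 2, 2], giving D = diag(1, 2, 2, 1, 2, 2, 2) and L = D - A. Computing det(xI - L) by cofactor expansion (or equivalently via sum-over-permutations) gives x^7 - 12x^6 + 55x^5 - 120x^4 + 125x^3 - 50x^2. Since p(0) = det(-L) = 0, x divides p(x). There are 2 zeros in the spectrum, matching the 2 components.

x^7 - 12x^6 + 55x^5 - 120x^4 + 125x^3 - 50x^2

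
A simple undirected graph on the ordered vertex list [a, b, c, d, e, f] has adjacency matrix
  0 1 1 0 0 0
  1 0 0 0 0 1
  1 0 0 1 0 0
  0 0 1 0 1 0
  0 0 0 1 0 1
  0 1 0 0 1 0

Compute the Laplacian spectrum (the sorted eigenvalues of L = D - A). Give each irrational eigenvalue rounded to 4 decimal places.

With the vertex order [a, b, c, d, e, f], the degrees are [2, 2, 2, 2, 2, 2], giving D = diag(2, 2, 2, 2, 2, 2) and L = D - A. L is symmetric positive semidefinite, so every eigenvalue is real and nonnegative. The single zero eigenvalue shows the graph is connected. By the matrix-tree theorem the graph has (1/6) * product of the nonzero eigenvalues = 6 spanning trees. The largest eigenvalue, 4, is at most the vertex count 6.

[0, 1, 1, 3, 3, 4]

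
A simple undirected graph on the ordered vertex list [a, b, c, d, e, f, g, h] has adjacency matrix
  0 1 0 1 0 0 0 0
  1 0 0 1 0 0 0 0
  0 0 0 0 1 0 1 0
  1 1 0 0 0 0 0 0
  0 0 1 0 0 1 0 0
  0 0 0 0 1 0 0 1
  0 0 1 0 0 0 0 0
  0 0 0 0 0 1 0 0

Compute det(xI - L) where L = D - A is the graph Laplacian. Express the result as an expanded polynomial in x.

x^8 - 14x^7 + 78x^6 - 218x^5 + 314x^4 - 210x^3 + 45x^2

Reading degrees in the order [a, b, c, d, e, f, g, h] gives [2, 2, 2, 2, 2, 2, 1, 1]; set D = diag(2, 2, 2, 2, 2, 2, 1, 1) and form L = D - A. Computing det(xI - L) by cofactor expansion (or equivalently via sum-over-permutations) gives x^8 - 14x^7 + 78x^6 - 218x^5 + 314x^4 - 210x^3 + 45x^2. The coefficient of x^7 equals -trace(L) = -14, matching the sum of degrees. There are 2 zeros in the spectrum, matching the 2 components.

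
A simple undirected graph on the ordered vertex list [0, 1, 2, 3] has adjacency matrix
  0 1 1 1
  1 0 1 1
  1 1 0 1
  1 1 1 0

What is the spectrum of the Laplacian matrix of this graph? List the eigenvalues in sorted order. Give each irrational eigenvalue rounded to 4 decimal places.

[0, 4, 4, 4]

With the vertex order [0, 1, 2, 3], the degrees are [3, 3, 3, 3], giving D = diag(3, 3, 3, 3) and L = D - A. L is symmetric positive semidefinite, so every eigenvalue is real and nonnegative. The single zero eigenvalue shows the graph is connected. The largest eigenvalue, 4, is at most the vertex count 4. There is one zero in the spectrum, matching the 1 component.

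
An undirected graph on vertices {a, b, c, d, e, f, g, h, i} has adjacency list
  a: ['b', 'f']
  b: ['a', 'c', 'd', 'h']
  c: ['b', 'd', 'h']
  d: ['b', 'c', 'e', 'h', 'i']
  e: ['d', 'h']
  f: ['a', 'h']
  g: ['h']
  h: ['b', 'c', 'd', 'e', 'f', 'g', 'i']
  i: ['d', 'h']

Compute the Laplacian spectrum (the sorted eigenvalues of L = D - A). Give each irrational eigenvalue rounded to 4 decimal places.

[0, 0.9161, 1.1211, 2, 2.1821, 2.8328, 4.7828, 6.1036, 8.0615]

With the vertex order [a, b, c, d, e, f, g, h, i], the degrees are [2, 4, 3, 5, 2, 2, 1, 7, 2], giving D = diag(2, 4, 3, 5, 2, 2, 1, 7, 2) and L = D - A. Since every row of L sums to 0, the all-ones vector is in the kernel and 0 is an eigenvalue. The largest eigenvalue, 8.0615, is at most the vertex count 9.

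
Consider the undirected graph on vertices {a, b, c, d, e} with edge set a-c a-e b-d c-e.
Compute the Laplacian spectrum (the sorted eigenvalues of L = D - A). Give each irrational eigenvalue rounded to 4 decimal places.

Each diagonal entry of L is the vertex degree and each off-diagonal entry is -1 where an edge is present, 0 otherwise; in the order [a, b, c, d, e] the diagonal is [2, 1, 2, 1, 2]. Diagonalising L (or applying a numerical eigensolver to the 5x5 matrix) gives the spectrum above. The 2 zero eigenvalues correspond to the 2 connected components. There are 2 zeros in the spectrum, matching the 2 components.

[0, 0, 2, 3, 3]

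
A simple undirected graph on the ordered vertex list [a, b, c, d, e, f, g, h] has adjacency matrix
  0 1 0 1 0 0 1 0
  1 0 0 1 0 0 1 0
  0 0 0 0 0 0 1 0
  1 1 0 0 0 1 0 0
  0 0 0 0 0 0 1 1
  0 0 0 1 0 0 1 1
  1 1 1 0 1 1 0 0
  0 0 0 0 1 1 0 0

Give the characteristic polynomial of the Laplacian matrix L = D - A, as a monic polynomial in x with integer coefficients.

x^8 - 22x^7 + 196x^6 - 912x^5 + 2373x^4 - 3412x^3 + 2480x^2 - 704x

Reading degrees in the order [a, b, c, d, e, f, g, h] gives [3, 3, 1, 3, 2, 3, 5, 2]; set D = diag(3, 3, 1, 3, 2, 3, 5, 2) and form L = D - A. Computing det(xI - L) by cofactor expansion (or equivalently via sum-over-permutations) gives x^8 - 22x^7 + 196x^6 - 912x^5 + 2373x^4 - 3412x^3 + 2480x^2 - 704x. The constant term is 0 because L is singular (the all-ones vector lies in its kernel).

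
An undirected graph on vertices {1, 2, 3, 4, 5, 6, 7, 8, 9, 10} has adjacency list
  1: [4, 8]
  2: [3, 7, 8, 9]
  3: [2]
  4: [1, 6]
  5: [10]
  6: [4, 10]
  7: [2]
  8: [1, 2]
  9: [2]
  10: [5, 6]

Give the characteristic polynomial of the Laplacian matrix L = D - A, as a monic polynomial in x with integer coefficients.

With the vertex order [1, 2, 3, 4, 5, 6, 7, 8, 9, 10], the degrees are [2, 4, 1, 2, 1, 2, 1, 2, 1, 2], giving D = diag(2, 4, 1, 2, 1, 2, 1, 2, 1, 2) and L = D - A. Computing det(xI - L) by cofactor expansion (or equivalently via sum-over-permutations) gives x^10 - 18x^9 + 133x^8 - 526x^7 + 1218x^6 - 1698x^5 + 1408x^4 - 654x^3 + 146x^2 - 10x. The constant term is 0 because L is singular (the all-ones vector lies in its kernel). By the matrix-tree theorem the graph has (1/10) * product of the nonzero eigenvalues = 1 spanning tree.

x^10 - 18x^9 + 133x^8 - 526x^7 + 1218x^6 - 1698x^5 + 1408x^4 - 654x^3 + 146x^2 - 10x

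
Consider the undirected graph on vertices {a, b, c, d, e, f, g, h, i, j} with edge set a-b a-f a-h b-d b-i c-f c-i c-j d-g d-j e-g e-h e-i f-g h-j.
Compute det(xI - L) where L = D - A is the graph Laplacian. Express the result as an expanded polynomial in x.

x^10 - 30x^9 + 390x^8 - 2880x^7 + 13305x^6 - 39882x^5 + 77640x^4 - 94800x^3 + 66000x^2 - 20000x

Each diagonal entry of L is the vertex degree and each off-diagonal entry is -1 where an edge is present, 0 otherwise; in the order [a, b, c, d, e, f, g, h, i, j] the diagonal is [3, 3, 3, 3, 3, 3, 3, 3, 3, 3]. Computing det(xI - L) by cofactor expansion (or equivalently via sum-over-permutations) gives x^10 - 30x^9 + 390x^8 - 2880x^7 + 13305x^6 - 39882x^5 + 77640x^4 - 94800x^3 + 66000x^2 - 20000x. The constant term is 0 because L is singular (the all-ones vector lies in its kernel). The eigenvalues sum to 30, which equals trace(L) = 2|E|.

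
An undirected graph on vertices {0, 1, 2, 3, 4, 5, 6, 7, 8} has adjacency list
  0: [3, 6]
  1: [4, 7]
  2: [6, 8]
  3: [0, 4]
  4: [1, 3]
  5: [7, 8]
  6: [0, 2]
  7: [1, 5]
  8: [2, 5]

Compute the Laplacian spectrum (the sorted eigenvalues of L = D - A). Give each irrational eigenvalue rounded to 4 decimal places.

With the vertex order [0, 1, 2, 3, 4, 5, 6, 7, 8], the degrees are [2, 2, 2, 2, 2, 2, 2, 2, 2], giving D = diag(2, 2, 2, 2, 2, 2, 2, 2, 2) and L = D - A. L is symmetric positive semidefinite, so every eigenvalue is real and nonnegative. The largest eigenvalue, 3.8794, is at most the vertex count 9.

[0, 0.4679, 0.4679, 1.6527, 1.6527, 3, 3, 3.8794, 3.8794]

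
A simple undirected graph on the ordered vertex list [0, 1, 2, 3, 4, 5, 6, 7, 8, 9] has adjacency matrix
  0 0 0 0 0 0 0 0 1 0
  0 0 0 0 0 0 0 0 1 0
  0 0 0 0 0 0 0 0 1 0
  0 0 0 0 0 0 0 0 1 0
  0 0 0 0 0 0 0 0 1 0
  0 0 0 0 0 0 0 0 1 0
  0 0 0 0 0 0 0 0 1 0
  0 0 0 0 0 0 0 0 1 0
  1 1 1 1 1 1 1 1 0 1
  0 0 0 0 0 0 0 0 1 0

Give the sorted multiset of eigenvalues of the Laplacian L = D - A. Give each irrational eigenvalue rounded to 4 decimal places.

[0, 1, 1, 1, 1, 1, 1, 1, 1, 10]

Each diagonal entry of L is the vertex degree and each off-diagonal entry is -1 where an edge is present, 0 otherwise; in the order [0, 1, 2, 3, 4, 5, 6, 7, 8, 9] the diagonal is [1, 1, 1, 1, 1, 1, 1, 1, 9, 1]. L is symmetric positive semidefinite, so every eigenvalue is real and nonnegative. The eigenvalues sum to 18, which equals trace(L) = 2|E|.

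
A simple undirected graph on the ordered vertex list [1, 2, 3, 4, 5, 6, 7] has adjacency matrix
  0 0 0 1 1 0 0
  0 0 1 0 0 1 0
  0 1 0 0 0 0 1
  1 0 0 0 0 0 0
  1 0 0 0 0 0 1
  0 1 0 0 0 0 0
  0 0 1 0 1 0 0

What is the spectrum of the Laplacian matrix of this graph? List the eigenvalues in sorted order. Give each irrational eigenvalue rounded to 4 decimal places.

[0, 0.1981, 0.7530, 1.5550, 2.4450, 3.2470, 3.8019]

With the vertex order [1, 2, 3, 4, 5, 6, 7], the degrees are [2, 2, 2, 1, 2, 1, 2], giving D = diag(2, 2, 2, 1, 2, 1, 2) and L = D - A. Since every row of L sums to 0, the all-ones vector is in the kernel and 0 is an eigenvalue.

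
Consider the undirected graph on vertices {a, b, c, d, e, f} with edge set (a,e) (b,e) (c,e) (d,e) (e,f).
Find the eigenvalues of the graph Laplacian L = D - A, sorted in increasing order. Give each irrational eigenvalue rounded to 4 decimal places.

[0, 1, 1, 1, 1, 6]

With the vertex order [a, b, c, d, e, f], the degrees are [1, 1, 1, 1, 5, 1], giving D = diag(1, 1, 1, 1, 5, 1) and L = D - A. L is symmetric positive semidefinite, so every eigenvalue is real and nonnegative. The single zero eigenvalue shows the graph is connected. By the matrix-tree theorem the graph has (1/6) * product of the nonzero eigenvalues = 1 spanning tree.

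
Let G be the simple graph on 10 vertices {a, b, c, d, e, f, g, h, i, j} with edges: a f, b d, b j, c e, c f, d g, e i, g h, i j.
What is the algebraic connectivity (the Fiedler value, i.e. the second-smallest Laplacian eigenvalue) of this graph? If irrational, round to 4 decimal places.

0.0979

Each diagonal entry of L is the vertex degree and each off-diagonal entry is -1 where an edge is present, 0 otherwise; in the order [a, b, c, d, e, f, g, h, i, j] the diagonal is [1, 2, 2, 2, 2, 2, 2, 1, 2, 2]. Computing the eigenvalues of L and sorting gives [0, 0.0979, 0.3820, 0.8244, 1.3820, 2, 2.6180, 3.1756, 3.6180, 3.9021]. The Fiedler value lambda_2 = 0.0979 is strictly positive, so the graph is connected.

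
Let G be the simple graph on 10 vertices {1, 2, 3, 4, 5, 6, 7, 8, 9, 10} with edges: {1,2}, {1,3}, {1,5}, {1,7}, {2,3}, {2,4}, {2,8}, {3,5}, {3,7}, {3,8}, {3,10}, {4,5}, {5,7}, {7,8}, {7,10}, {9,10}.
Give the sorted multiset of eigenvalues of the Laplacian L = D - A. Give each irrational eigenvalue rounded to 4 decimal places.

Each diagonal entry of L is the vertex degree and each off-diagonal entry is -1 where an edge is present, 0 otherwise; in the order [1, 2, 3, 4, 5, 6, 7, 8, 9, 10] the diagonal is [4, 4, 6, 2, 4, 0, 5, 3, 1, 3]. The multiplicity of 0 as a Laplacian eigenvalue equals the number of connected components. The 2 zero eigenvalues correspond to the 2 connected components.

[0, 0, 0.6519, 1.8376, 2.8505, 3.3528, 4.1200, 5.6332, 6.4098, 7.1441]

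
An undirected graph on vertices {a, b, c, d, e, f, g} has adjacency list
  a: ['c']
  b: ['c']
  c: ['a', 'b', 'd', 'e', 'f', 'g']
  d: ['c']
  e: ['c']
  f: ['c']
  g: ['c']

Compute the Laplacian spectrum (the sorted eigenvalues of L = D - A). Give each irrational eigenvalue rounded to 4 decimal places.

Reading degrees in the order [a, b, c, d, e, f, g] gives [1, 1, 6, 1, 1, 1, 1]; set D = diag(1, 1, 6, 1, 1, 1, 1) and form L = D - A. Diagonalising L (or applying a numerical eigensolver to the 7x7 matrix) gives the spectrum above.

[0, 1, 1, 1, 1, 1, 7]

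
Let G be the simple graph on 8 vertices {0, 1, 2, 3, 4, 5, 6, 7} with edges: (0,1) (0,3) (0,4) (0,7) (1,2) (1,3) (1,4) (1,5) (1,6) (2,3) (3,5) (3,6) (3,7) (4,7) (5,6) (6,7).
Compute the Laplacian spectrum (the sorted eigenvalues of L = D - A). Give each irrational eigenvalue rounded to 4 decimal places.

[0, 1.8217, 2.2560, 3.8255, 4.4815, 5.2379, 6.9853, 7.3922]

With the vertex order [0, 1, 2, 3, 4, 5, 6, 7], the degrees are [4, 6, 2, 6, 3, 3, 4, 4], giving D = diag(4, 6, 2, 6, 3, 3, 4, 4) and L = D - A. Diagonalising L (or applying a numerical eigensolver to the 8x8 matrix) gives the spectrum above. The largest eigenvalue, 7.3922, is at most the vertex count 8. The eigenvalues sum to 32, which equals trace(L) = 2|E|.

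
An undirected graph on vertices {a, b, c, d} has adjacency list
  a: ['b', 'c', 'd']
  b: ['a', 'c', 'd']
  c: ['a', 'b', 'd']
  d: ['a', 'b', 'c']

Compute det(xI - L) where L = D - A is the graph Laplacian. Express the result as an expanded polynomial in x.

x^4 - 12x^3 + 48x^2 - 64x

Reading degrees in the order [a, b, c, d] gives [3, 3, 3, 3]; set D = diag(3, 3, 3, 3) and form L = D - A. The eigenvalues of L are [0, 4, 4, 4]; the characteristic polynomial is the product of (x - lambda_i), which multiplies out to x^4 - 12x^3 + 48x^2 - 64x. The constant term is 0 because L is singular (the all-ones vector lies in its kernel). By the matrix-tree theorem the graph has (1/4) * product of the nonzero eigenvalues = 16 spanning trees. The eigenvalues sum to 12, which equals trace(L) = 2|E|.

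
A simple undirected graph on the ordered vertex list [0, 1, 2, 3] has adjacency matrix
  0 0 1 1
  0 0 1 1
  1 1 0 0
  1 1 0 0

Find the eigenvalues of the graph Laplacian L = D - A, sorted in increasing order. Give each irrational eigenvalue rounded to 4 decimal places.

[0, 2, 2, 4]

With the vertex order [0, 1, 2, 3], the degrees are [2, 2, 2, 2], giving D = diag(2, 2, 2, 2) and L = D - A. L is symmetric positive semidefinite, so every eigenvalue is real and nonnegative. The single zero eigenvalue shows the graph is connected. The eigenvalues sum to 8, which equals trace(L) = 2|E|.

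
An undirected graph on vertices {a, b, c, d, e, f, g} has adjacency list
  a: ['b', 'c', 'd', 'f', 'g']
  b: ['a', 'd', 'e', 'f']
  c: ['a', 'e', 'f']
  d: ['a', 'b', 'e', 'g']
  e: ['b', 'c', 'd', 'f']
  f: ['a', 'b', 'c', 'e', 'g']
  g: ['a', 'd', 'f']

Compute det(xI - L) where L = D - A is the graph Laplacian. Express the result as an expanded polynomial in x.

x^7 - 28x^6 + 320x^5 - 1908x^4 + 6251x^3 - 10654x^2 + 7371x

Reading degrees in the order [a, b, c, d, e, f, g] gives [5, 4, 3, 4, 4, 5, 3]; set D = diag(5, 4, 3, 4, 4, 5, 3) and form L = D - A. L has integer entries, so p(x) = det(xI - L) has integer coefficients. Expanding the determinant yields x^7 - 28x^6 + 320x^5 - 1908x^4 + 6251x^3 - 10654x^2 + 7371x. The constant term is 0 because L is singular (the all-ones vector lies in its kernel). There is one zero in the spectrum, matching the 1 component.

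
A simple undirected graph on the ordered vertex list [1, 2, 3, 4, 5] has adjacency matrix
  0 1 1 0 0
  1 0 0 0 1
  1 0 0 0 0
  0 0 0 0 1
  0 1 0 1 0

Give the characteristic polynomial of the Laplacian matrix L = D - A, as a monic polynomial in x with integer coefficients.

Each diagonal entry of L is the vertex degree and each off-diagonal entry is -1 where an edge is present, 0 otherwise; in the order [1, 2, 3, 4, 5] the diagonal is [2, 2, 1, 1, 2]. Computing det(xI - L) by cofactor expansion (or equivalently via sum-over-permutations) gives x^5 - 8x^4 + 21x^3 - 20x^2 + 5x. Since p(0) = det(-L) = 0, x divides p(x). The eigenvalues sum to 8, which equals trace(L) = 2|E|.

x^5 - 8x^4 + 21x^3 - 20x^2 + 5x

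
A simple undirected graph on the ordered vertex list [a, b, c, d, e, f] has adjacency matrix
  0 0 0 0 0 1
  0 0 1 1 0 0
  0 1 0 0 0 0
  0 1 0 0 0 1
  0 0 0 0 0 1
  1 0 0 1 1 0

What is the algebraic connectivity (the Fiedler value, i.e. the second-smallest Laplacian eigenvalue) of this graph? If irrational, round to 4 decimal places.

With the vertex order [a, b, c, d, e, f], the degrees are [1, 2, 1, 2, 1, 3], giving D = diag(1, 2, 1, 2, 1, 3) and L = D - A. The sorted Laplacian eigenvalues are [0, 0.3249, 1, 1.4608, 3, 4.2143]; the algebraic connectivity is the second entry, 0.3249. The eigenvalues sum to 10, which equals trace(L) = 2|E|.

0.3249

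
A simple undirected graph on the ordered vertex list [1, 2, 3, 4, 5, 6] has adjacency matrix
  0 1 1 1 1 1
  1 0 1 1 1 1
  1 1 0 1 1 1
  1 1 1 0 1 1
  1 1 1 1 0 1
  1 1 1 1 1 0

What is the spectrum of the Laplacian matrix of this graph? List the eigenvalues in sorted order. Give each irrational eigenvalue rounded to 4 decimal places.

Reading degrees in the order [1, 2, 3, 4, 5, 6] gives [5, 5, 5, 5, 5, 5]; set D = diag(5, 5, 5, 5, 5, 5) and form L = D - A. L is symmetric positive semidefinite, so every eigenvalue is real and nonnegative. The eigenvalues sum to 30, which equals trace(L) = 2|E|. By the matrix-tree theorem the graph has (1/6) * product of the nonzero eigenvalues = 1296 spanning trees.

[0, 6, 6, 6, 6, 6]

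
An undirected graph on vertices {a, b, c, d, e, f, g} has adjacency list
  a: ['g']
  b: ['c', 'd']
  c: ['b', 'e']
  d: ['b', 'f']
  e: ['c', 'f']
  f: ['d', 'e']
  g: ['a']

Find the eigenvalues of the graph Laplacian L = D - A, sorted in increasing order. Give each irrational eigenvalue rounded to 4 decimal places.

[0, 0, 1.3820, 1.3820, 2, 3.6180, 3.6180]

Each diagonal entry of L is the vertex degree and each off-diagonal entry is -1 where an edge is present, 0 otherwise; in the order [a, b, c, d, e, f, g] the diagonal is [1, 2, 2, 2, 2, 2, 1]. L is symmetric positive semidefinite, so every eigenvalue is real and nonnegative. The 2 zero eigenvalues correspond to the 2 connected components. There are 2 zeros in the spectrum, matching the 2 components. The eigenvalues sum to 12, which equals trace(L) = 2|E|.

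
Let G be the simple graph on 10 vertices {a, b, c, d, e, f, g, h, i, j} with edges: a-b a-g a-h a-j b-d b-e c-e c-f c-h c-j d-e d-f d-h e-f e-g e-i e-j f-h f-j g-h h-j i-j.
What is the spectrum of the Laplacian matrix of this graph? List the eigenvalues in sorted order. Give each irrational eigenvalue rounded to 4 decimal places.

With the vertex order [a, b, c, d, e, f, g, h, i, j], the degrees are [4, 3, 4, 4, 7, 5, 3, 6, 2, 6], giving D = diag(4, 3, 4, 4, 7, 5, 3, 6, 2, 6) and L = D - A. L is symmetric positive semidefinite, so every eigenvalue is real and nonnegative.

[0, 1.7805, 2.5575, 2.5909, 3.9301, 4.6350, 5.9598, 6.9056, 7.0699, 8.5707]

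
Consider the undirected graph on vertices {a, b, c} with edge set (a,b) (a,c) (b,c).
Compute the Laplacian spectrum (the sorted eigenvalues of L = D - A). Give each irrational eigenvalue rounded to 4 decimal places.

[0, 3, 3]

With the vertex order [a, b, c], the degrees are [2, 2, 2], giving D = diag(2, 2, 2) and L = D - A. Diagonalising L (or applying a numerical eigensolver to the 3x3 matrix) gives the spectrum above. The single zero eigenvalue shows the graph is connected. The eigenvalues sum to 6, which equals trace(L) = 2|E|.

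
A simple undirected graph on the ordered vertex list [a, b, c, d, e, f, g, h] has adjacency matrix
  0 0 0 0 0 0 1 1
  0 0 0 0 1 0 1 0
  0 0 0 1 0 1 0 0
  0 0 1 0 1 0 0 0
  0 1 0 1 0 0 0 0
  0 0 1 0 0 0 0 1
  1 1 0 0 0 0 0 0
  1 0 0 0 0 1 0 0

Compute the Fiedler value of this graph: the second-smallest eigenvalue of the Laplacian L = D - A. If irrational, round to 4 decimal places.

0.5858

With the vertex order [a, b, c, d, e, f, g, h], the degrees are [2, 2, 2, 2, 2, 2, 2, 2], giving D = diag(2, 2, 2, 2, 2, 2, 2, 2) and L = D - A. The smallest Laplacian eigenvalue is always 0. The next one, lambda_2 = 0.5858, measures how hard the graph is to disconnect: larger values mean better connectivity. The eigenvalues sum to 16, which equals trace(L) = 2|E|.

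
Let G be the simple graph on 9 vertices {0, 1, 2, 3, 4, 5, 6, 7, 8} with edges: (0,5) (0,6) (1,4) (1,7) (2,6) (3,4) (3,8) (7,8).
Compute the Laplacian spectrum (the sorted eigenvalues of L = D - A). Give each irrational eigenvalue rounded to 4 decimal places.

With the vertex order [0, 1, 2, 3, 4, 5, 6, 7, 8], the degrees are [2, 2, 1, 2, 2, 1, 2, 2, 2], giving D = diag(2, 2, 1, 2, 2, 1, 2, 2, 2) and L = D - A. Since every row of L sums to 0, the all-ones vector is in the kernel and 0 is an eigenvalue. The 2 zero eigenvalues correspond to the 2 connected components. There are 2 zeros in the spectrum, matching the 2 components.

[0, 0, 0.5858, 1.3820, 1.3820, 2, 3.4142, 3.6180, 3.6180]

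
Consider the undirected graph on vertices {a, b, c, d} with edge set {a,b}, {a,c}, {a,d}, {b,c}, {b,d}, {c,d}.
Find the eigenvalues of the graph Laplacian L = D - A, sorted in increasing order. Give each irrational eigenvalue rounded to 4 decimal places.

With the vertex order [a, b, c, d], the degrees are [3, 3, 3, 3], giving D = diag(3, 3, 3, 3) and L = D - A. The multiplicity of 0 as a Laplacian eigenvalue equals the number of connected components. The single zero eigenvalue shows the graph is connected. The eigenvalues sum to 12, which equals trace(L) = 2|E|. By the matrix-tree theorem the graph has (1/4) * product of the nonzero eigenvalues = 16 spanning trees.

[0, 4, 4, 4]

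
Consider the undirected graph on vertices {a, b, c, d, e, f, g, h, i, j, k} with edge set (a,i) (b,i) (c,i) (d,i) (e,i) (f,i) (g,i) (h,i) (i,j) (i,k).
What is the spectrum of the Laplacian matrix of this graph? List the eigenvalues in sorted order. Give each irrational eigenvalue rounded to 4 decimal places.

[0, 1, 1, 1, 1, 1, 1, 1, 1, 1, 11]

Reading degrees in the order [a, b, c, d, e, f, g, h, i, j, k] gives [1, 1, 1, 1, 1, 1, 1, 1, 10, 1, 1]; set D = diag(1, 1, 1, 1, 1, 1, 1, 1, 10, 1, 1) and form L = D - A. L is symmetric positive semidefinite, so every eigenvalue is real and nonnegative. The single zero eigenvalue shows the graph is connected.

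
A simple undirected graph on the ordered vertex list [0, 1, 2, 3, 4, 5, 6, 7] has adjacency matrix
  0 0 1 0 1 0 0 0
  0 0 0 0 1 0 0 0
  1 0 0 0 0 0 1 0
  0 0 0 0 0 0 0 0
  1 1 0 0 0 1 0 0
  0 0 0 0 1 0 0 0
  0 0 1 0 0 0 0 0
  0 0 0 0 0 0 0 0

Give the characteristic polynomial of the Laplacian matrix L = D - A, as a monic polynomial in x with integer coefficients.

x^8 - 10x^7 + 35x^6 - 52x^5 + 32x^4 - 6x^3

With the vertex order [0, 1, 2, 3, 4, 5, 6, 7], the degrees are [2, 1, 2, 0, 3, 1, 1, 0], giving D = diag(2, 1, 2, 0, 3, 1, 1, 0) and L = D - A. L has integer entries, so p(x) = det(xI - L) has integer coefficients. Expanding the determinant yields x^8 - 10x^7 + 35x^6 - 52x^5 + 32x^4 - 6x^3. Since p(0) = det(-L) = 0, x divides p(x).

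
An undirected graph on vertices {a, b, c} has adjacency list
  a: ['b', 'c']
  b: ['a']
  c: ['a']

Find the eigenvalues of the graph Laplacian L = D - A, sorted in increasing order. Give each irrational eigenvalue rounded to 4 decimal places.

[0, 1, 3]

Reading degrees in the order [a, b, c] gives [2, 1, 1]; set D = diag(2, 1, 1) and form L = D - A. L is symmetric positive semidefinite, so every eigenvalue is real and nonnegative. The single zero eigenvalue shows the graph is connected. The largest eigenvalue, 3, is at most the vertex count 3.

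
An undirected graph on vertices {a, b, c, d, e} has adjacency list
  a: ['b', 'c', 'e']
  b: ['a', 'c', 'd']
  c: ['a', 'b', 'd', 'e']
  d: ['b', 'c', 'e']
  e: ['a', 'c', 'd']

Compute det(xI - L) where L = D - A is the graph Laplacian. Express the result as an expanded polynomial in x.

Reading degrees in the order [a, b, c, d, e] gives [3, 3, 4, 3, 3]; set D = diag(3, 3, 4, 3, 3) and form L = D - A. L has integer entries, so p(x) = det(xI - L) has integer coefficients. Expanding the determinant yields x^5 - 16x^4 + 94x^3 - 240x^2 + 225x. The constant term is 0 because L is singular (the all-ones vector lies in its kernel).

x^5 - 16x^4 + 94x^3 - 240x^2 + 225x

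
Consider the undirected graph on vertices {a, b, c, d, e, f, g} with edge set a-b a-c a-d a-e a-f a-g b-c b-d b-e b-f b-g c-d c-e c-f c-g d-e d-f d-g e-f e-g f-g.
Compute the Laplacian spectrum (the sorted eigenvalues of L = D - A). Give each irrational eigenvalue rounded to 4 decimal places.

[0, 7, 7, 7, 7, 7, 7]

Each diagonal entry of L is the vertex degree and each off-diagonal entry is -1 where an edge is present, 0 otherwise; in the order [a, b, c, d, e, f, g] the diagonal is [6, 6, 6, 6, 6, 6, 6]. Diagonalising L (or applying a numerical eigensolver to the 7x7 matrix) gives the spectrum above. There is one zero in the spectrum, matching the 1 component.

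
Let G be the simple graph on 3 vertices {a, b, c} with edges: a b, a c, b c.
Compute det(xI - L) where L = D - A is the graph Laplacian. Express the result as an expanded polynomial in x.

Each diagonal entry of L is the vertex degree and each off-diagonal entry is -1 where an edge is present, 0 otherwise; in the order [a, b, c] the diagonal is [2, 2, 2]. The eigenvalues of L are [0, 3, 3]; the characteristic polynomial is the product of (x - lambda_i), which multiplies out to x^3 - 6x^2 + 9x. Since p(0) = det(-L) = 0, x divides p(x).

x^3 - 6x^2 + 9x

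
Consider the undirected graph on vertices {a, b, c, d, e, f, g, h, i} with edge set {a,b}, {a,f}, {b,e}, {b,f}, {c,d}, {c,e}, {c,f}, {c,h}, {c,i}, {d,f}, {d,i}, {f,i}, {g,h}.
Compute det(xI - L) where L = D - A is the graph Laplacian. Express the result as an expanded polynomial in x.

Reading degrees in the order [a, b, c, d, e, f, g, h, i] gives [2, 3, 5, 3, 2, 5, 1, 2, 3]; set D = diag(2, 3, 5, 3, 2, 5, 1, 2, 3) and form L = D - A. Computing det(xI - L) by cofactor expansion (or equivalently via sum-over-permutations) gives x^9 - 26x^8 + 280x^7 - 1620x^6 + 5459x^5 - 10840x^4 + 12169x^3 - 6842x^2 + 1368x. Since p(0) = det(-L) = 0, x divides p(x).

x^9 - 26x^8 + 280x^7 - 1620x^6 + 5459x^5 - 10840x^4 + 12169x^3 - 6842x^2 + 1368x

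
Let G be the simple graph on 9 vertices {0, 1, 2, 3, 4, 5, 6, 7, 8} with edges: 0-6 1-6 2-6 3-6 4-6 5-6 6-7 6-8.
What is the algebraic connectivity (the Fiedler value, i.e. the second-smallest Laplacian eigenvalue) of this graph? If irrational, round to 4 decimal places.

1

With the vertex order [0, 1, 2, 3, 4, 5, 6, 7, 8], the degrees are [1, 1, 1, 1, 1, 1, 8, 1, 1], giving D = diag(1, 1, 1, 1, 1, 1, 8, 1, 1) and L = D - A. The sorted Laplacian eigenvalues are [0, 1, 1, 1, 1, 1, 1, 1, 9]; the algebraic connectivity is the second entry, 1. The largest eigenvalue, 9, is at most the vertex count 9.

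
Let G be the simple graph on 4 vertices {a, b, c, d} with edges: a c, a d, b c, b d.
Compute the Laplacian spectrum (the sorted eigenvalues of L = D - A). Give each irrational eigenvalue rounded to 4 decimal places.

Reading degrees in the order [a, b, c, d] gives [2, 2, 2, 2]; set D = diag(2, 2, 2, 2) and form L = D - A. Since every row of L sums to 0, the all-ones vector is in the kernel and 0 is an eigenvalue. The single zero eigenvalue shows the graph is connected.

[0, 2, 2, 4]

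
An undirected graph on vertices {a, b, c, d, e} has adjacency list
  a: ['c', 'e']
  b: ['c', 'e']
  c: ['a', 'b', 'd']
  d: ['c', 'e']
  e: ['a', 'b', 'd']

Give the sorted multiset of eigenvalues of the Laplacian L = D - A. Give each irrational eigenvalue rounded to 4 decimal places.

[0, 2, 2, 3, 5]

Each diagonal entry of L is the vertex degree and each off-diagonal entry is -1 where an edge is present, 0 otherwise; in the order [a, b, c, d, e] the diagonal is [2, 2, 3, 2, 3]. L is symmetric positive semidefinite, so every eigenvalue is real and nonnegative. The single zero eigenvalue shows the graph is connected.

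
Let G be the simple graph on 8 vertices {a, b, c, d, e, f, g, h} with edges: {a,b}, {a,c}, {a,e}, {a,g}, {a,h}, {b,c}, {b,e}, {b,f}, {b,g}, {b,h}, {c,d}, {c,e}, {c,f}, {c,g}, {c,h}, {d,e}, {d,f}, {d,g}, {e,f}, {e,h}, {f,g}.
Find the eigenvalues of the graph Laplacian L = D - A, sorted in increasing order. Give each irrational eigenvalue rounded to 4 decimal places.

[0, 3.1392, 4.7459, 5.3820, 6, 7.1149, 7.6180, 8]

Each diagonal entry of L is the vertex degree and each off-diagonal entry is -1 where an edge is present, 0 otherwise; in the order [a, b, c, d, e, f, g, h] the diagonal is [5, 6, 7, 4, 6, 5, 5, 4]. Diagonalising L (or applying a numerical eigensolver to the 8x8 matrix) gives the spectrum above. The single zero eigenvalue shows the graph is connected.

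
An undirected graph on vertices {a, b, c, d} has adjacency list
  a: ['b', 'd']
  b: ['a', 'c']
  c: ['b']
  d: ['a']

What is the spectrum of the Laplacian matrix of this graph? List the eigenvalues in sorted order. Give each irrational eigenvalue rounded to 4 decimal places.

Each diagonal entry of L is the vertex degree and each off-diagonal entry is -1 where an edge is present, 0 otherwise; in the order [a, b, c, d] the diagonal is [2, 2, 1, 1]. The multiplicity of 0 as a Laplacian eigenvalue equals the number of connected components.

[0, 0.5858, 2, 3.4142]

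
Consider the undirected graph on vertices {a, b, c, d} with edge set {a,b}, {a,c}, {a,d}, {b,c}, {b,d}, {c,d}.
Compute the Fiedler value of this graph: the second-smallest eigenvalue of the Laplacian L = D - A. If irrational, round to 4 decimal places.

Each diagonal entry of L is the vertex degree and each off-diagonal entry is -1 where an edge is present, 0 otherwise; in the order [a, b, c, d] the diagonal is [3, 3, 3, 3]. The smallest Laplacian eigenvalue is always 0. The next one, lambda_2 = 4, measures how hard the graph is to disconnect: larger values mean better connectivity. By the matrix-tree theorem the graph has (1/4) * product of the nonzero eigenvalues = 16 spanning trees. There is one zero in the spectrum, matching the 1 component.

4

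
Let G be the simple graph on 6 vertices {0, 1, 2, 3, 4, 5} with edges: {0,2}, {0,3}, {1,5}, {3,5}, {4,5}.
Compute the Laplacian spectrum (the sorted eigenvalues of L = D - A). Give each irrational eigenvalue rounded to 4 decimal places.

[0, 0.3249, 1, 1.4608, 3, 4.2143]

With the vertex order [0, 1, 2, 3, 4, 5], the degrees are [2, 1, 1, 2, 1, 3], giving D = diag(2, 1, 1, 2, 1, 3) and L = D - A. Since every row of L sums to 0, the all-ones vector is in the kernel and 0 is an eigenvalue. By the matrix-tree theorem the graph has (1/6) * product of the nonzero eigenvalues = 1 spanning tree. There is one zero in the spectrum, matching the 1 component.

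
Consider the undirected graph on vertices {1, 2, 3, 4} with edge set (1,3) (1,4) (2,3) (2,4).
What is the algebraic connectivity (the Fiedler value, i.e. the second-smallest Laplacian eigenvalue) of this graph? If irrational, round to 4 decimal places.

2

With the vertex order [1, 2, 3, 4], the degrees are [2, 2, 2, 2], giving D = diag(2, 2, 2, 2) and L = D - A. The smallest Laplacian eigenvalue is always 0. The next one, lambda_2 = 2, measures how hard the graph is to disconnect: larger values mean better connectivity. By the matrix-tree theorem the graph has (1/4) * product of the nonzero eigenvalues = 4 spanning trees.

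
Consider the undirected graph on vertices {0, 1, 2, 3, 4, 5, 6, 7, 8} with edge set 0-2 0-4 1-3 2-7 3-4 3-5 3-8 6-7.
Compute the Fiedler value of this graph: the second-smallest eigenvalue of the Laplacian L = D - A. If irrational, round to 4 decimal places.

0.1487

With the vertex order [0, 1, 2, 3, 4, 5, 6, 7, 8], the degrees are [2, 1, 2, 4, 2, 1, 1, 2, 1], giving D = diag(2, 1, 2, 4, 2, 1, 1, 2, 1) and L = D - A. The sorted Laplacian eigenvalues are [0, 0.1487, 0.7169, 1, 1, 1.6629, 2.7405, 3.6330, 5.0980]; the algebraic connectivity is the second entry, 0.1487.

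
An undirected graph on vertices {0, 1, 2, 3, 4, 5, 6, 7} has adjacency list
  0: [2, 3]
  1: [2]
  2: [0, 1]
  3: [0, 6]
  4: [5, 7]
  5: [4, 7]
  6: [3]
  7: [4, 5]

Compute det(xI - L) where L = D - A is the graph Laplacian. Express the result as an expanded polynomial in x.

x^8 - 14x^7 + 78x^6 - 218x^5 + 314x^4 - 210x^3 + 45x^2

With the vertex order [0, 1, 2, 3, 4, 5, 6, 7], the degrees are [2, 1, 2, 2, 2, 2, 1, 2], giving D = diag(2, 1, 2, 2, 2, 2, 1, 2) and L = D - A. Computing det(xI - L) by cofactor expansion (or equivalently via sum-over-permutations) gives x^8 - 14x^7 + 78x^6 - 218x^5 + 314x^4 - 210x^3 + 45x^2. The coefficient of x^7 equals -trace(L) = -14, matching the sum of degrees. The eigenvalues sum to 14, which equals trace(L) = 2|E|.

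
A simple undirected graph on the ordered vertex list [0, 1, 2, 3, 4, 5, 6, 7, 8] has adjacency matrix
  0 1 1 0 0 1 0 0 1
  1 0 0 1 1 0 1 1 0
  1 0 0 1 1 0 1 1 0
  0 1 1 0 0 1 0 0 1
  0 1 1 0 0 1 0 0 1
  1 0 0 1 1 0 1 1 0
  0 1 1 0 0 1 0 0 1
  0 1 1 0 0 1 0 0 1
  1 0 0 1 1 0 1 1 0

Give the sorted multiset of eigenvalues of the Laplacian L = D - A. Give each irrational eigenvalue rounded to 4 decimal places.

Each diagonal entry of L is the vertex degree and each off-diagonal entry is -1 where an edge is present, 0 otherwise; in the order [0, 1, 2, 3, 4, 5, 6, 7, 8] the diagonal is [4, 5, 5, 4, 4, 5, 4, 4, 5]. Since every row of L sums to 0, the all-ones vector is in the kernel and 0 is an eigenvalue. The eigenvalues sum to 40, which equals trace(L) = 2|E|. The largest eigenvalue, 9, is at most the vertex count 9.

[0, 4, 4, 4, 4, 5, 5, 5, 9]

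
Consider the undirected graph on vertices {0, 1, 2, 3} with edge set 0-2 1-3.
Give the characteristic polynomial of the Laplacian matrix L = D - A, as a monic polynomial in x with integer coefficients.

Each diagonal entry of L is the vertex degree and each off-diagonal entry is -1 where an edge is present, 0 otherwise; in the order [0, 1, 2, 3] the diagonal is [1, 1, 1, 1]. The eigenvalues of L are [0, 0, 2, 2]; the characteristic polynomial is the product of (x - lambda_i), which multiplies out to x^4 - 4x^3 + 4x^2. The coefficient of x^3 equals -trace(L) = -4, matching the sum of degrees. The largest eigenvalue, 2, is at most the vertex count 4.

x^4 - 4x^3 + 4x^2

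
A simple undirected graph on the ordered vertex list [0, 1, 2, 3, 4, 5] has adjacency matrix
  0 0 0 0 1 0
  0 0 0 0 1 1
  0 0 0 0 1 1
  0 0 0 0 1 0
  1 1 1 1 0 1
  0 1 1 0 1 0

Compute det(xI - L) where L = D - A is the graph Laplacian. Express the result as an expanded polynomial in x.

With the vertex order [0, 1, 2, 3, 4, 5], the degrees are [1, 2, 2, 1, 5, 3], giving D = diag(1, 2, 2, 1, 5, 3) and L = D - A. The eigenvalues of L are [0, 1, 1, 2, 4, 6]; the characteristic polynomial is the product of (x - lambda_i), which multiplies out to x^6 - 14x^5 + 69x^4 - 148x^3 + 140x^2 - 48x. Since p(0) = det(-L) = 0, x divides p(x).

x^6 - 14x^5 + 69x^4 - 148x^3 + 140x^2 - 48x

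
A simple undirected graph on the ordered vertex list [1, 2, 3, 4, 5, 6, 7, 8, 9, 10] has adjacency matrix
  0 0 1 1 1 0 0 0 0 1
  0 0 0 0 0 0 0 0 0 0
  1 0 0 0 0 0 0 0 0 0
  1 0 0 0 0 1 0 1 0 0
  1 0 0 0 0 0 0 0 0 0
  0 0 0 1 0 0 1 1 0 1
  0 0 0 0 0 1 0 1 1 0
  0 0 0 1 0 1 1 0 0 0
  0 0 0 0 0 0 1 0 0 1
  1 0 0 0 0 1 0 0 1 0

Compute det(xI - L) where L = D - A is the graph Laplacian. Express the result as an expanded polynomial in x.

Each diagonal entry of L is the vertex degree and each off-diagonal entry is -1 where an edge is present, 0 otherwise; in the order [1, 2, 3, 4, 5, 6, 7, 8, 9, 10] the diagonal is [4, 0, 1, 3, 1, 4, 3, 3, 2, 3]. L has integer entries, so p(x) = det(xI - L) has integer coefficients. Expanding the determinant yields x^10 - 24x^9 + 239x^8 - 1280x^7 + 3994x^6 - 7350x^5 + 7689x^4 - 4124x^3 + 855x^2. The constant term is 0 because L is singular (the all-ones vector lies in its kernel). The eigenvalues sum to 24, which equals trace(L) = 2|E|.

x^10 - 24x^9 + 239x^8 - 1280x^7 + 3994x^6 - 7350x^5 + 7689x^4 - 4124x^3 + 855x^2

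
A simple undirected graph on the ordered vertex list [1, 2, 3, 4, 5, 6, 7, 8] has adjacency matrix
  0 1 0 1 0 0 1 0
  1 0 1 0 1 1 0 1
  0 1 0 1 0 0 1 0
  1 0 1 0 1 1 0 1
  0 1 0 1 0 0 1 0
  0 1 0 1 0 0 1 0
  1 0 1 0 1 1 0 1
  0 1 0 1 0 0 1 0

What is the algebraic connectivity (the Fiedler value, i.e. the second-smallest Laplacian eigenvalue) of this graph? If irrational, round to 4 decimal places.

Each diagonal entry of L is the vertex degree and each off-diagonal entry is -1 where an edge is present, 0 otherwise; in the order [1, 2, 3, 4, 5, 6, 7, 8] the diagonal is [3, 5, 3, 5, 3, 3, 5, 3]. The sorted Laplacian eigenvalues are [0, 3, 3, 3, 3, 5, 5, 8]; the algebraic connectivity is the second entry, 3. The largest eigenvalue, 8, is at most the vertex count 8. The eigenvalues sum to 30, which equals trace(L) = 2|E|.

3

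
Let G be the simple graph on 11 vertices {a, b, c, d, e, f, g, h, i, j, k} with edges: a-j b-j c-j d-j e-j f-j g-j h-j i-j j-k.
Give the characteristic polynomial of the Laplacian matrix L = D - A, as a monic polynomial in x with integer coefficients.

x^11 - 20x^10 + 135x^9 - 480x^8 + 1050x^7 - 1512x^6 + 1470x^5 - 960x^4 + 405x^3 - 100x^2 + 11x

With the vertex order [a, b, c, d, e, f, g, h, i, j, k], the degrees are [1, 1, 1, 1, 1, 1, 1, 1, 1, 10, 1], giving D = diag(1, 1, 1, 1, 1, 1, 1, 1, 1, 10, 1) and L = D - A. L has integer entries, so p(x) = det(xI - L) has integer coefficients. Expanding the determinant yields x^11 - 20x^10 + 135x^9 - 480x^8 + 1050x^7 - 1512x^6 + 1470x^5 - 960x^4 + 405x^3 - 100x^2 + 11x. The coefficient of x^10 equals -trace(L) = -20, matching the sum of degrees. By the matrix-tree theorem the graph has (1/11) * product of the nonzero eigenvalues = 1 spanning tree.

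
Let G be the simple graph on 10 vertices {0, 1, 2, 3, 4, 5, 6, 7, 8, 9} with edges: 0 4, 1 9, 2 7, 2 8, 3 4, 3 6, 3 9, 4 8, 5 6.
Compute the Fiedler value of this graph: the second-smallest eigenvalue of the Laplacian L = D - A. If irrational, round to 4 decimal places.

0.1700

Each diagonal entry of L is the vertex degree and each off-diagonal entry is -1 where an edge is present, 0 otherwise; in the order [0, 1, 2, 3, 4, 5, 6, 7, 8, 9] the diagonal is [1, 1, 2, 3, 3, 1, 2, 1, 2, 2]. Computing the eigenvalues of L and sorting gives [0, 0.1700, 0.3820, 0.5078, 1.3820, 1.6959, 2.6180, 2.8758, 3.6180, 4.7505]. The Fiedler value lambda_2 = 0.1700 is strictly positive, so the graph is connected. The largest eigenvalue, 4.7505, is at most the vertex count 10.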